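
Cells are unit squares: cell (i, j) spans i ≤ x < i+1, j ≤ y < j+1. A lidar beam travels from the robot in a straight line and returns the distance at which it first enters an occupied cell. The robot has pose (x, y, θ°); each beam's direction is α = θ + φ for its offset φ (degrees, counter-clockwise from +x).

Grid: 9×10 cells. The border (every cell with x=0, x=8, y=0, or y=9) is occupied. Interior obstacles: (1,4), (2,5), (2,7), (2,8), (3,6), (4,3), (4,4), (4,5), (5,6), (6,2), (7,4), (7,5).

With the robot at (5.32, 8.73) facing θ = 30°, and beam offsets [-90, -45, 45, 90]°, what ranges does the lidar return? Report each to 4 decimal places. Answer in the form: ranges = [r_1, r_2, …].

beam 1: φ=-90°, α=300°
  d=(0.5000,-0.8660)  start (5,8)  tX=1.3600 tY=0.8429  stride 1/|dx|=2.0000 1/|dy|=1.1547
    cross y-line → (5,7), t=0.8429
    cross x-line → (6,7), t=1.3600
    cross y-line → (6,6), t=1.9976
    cross y-line → (6,5), t=3.1523
    cross x-line → (7,5), t=3.3600 (wall)
  → r_1 = 3.3600
beam 2: φ=-45°, α=345°
  d=(0.9659,-0.2588)  start (5,8)  tX=0.7040 tY=2.8205  stride 1/|dx|=1.0353 1/|dy|=3.8637
    cross x-line → (6,8), t=0.7040
    cross x-line → (7,8), t=1.7393
    cross x-line → (8,8), t=2.7745 (wall)
  → r_2 = 2.7745
beam 3: φ=45°, α=75°
  d=(0.2588,0.9659)  start (5,8)  tX=2.6273 tY=0.2795  stride 1/|dx|=3.8637 1/|dy|=1.0353
    cross y-line → (5,9), t=0.2795 (wall)
  → r_3 = 0.2795
beam 4: φ=90°, α=120°
  d=(-0.5000,0.8660)  start (5,8)  tX=0.6400 tY=0.3118  stride 1/|dx|=2.0000 1/|dy|=1.1547
    cross y-line → (5,9), t=0.3118 (wall)
  → r_4 = 0.3118

ranges = [3.3600, 2.7745, 0.2795, 0.3118]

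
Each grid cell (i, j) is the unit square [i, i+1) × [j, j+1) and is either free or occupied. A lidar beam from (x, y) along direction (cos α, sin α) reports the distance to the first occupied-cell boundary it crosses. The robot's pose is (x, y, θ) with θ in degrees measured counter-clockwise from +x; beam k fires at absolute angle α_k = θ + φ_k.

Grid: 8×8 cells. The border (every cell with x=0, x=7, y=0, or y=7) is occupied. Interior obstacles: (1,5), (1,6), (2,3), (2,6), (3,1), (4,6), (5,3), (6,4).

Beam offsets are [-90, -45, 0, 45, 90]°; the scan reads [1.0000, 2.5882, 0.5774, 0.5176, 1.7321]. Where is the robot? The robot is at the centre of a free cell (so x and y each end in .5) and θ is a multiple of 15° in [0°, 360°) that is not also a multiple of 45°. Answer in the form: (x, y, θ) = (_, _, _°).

(x, y, θ) = (2.5, 2.5, 60°)

Enumerate (i+0.5, j+0.5, θ) over the 28 free cells and 16 admissible headings. For each, cast all 5 beams and compare to the given ranges.
  (4.5, 5.5, 150°): beam 1 = 0.5774 ≠ 1.0000 ✗
  (6.5, 3.5, 75°): beam 1 = 0.5176 ≠ 1.0000 ✗
  (5.5, 1.5, 75°): beam 1 = 1.5529 ≠ 1.0000 ✗
  (2.5, 5.5, 300°): beam 1 = 0.5774 ≠ 1.0000 ✗
  (4.5, 2.5, 30°): beam 1 = 1.7321 ≠ 1.0000 ✗
  …
  (2.5, 2.5, 60°): r_1=1.0000, r_2=2.5882, r_3=0.5774, r_4=0.5176, r_5=1.7321 — all match ✓
No second candidate reproduces the full scan.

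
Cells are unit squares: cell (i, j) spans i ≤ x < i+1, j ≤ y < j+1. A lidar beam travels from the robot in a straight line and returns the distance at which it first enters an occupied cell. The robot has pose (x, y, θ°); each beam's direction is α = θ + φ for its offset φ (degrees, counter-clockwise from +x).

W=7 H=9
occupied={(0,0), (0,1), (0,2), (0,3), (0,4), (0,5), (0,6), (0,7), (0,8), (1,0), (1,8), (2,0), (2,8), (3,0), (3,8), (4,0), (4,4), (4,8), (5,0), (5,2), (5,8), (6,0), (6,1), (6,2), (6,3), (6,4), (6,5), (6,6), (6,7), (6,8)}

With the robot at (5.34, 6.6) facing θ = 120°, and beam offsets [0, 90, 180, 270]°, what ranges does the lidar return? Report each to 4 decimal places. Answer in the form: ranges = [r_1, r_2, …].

beam 1: φ=0°, α=120°
  direction (-0.5000, 0.8660); cell (5,6); t to first gridline: x 0.6800, y 0.4619 (then +2.0000 / +1.1547)
    (5,7) via y @ 0.4619
    (4,7) via x @ 0.6800
    (4,8) via y @ 1.6166  # hit
  → r_1 = 1.6166
beam 2: φ=90°, α=210°
  direction (-0.8660, -0.5000); cell (5,6); t to first gridline: x 0.3926, y 1.2000 (then +1.1547 / +2.0000)
    (4,6) via x @ 0.3926
    (4,5) via y @ 1.2000
    (3,5) via x @ 1.5473
    (2,5) via x @ 2.7020
    (2,4) via y @ 3.2000
    (1,4) via x @ 3.8567
    (0,4) via x @ 5.0114  # hit
  → r_2 = 5.0114
beam 3: φ=180°, α=300°
  direction (0.5000, -0.8660); cell (5,6); t to first gridline: x 1.3200, y 0.6928 (then +2.0000 / +1.1547)
    (5,5) via y @ 0.6928
    (6,5) via x @ 1.3200  # hit
  → r_3 = 1.3200
beam 4: φ=270°, α=30°
  direction (0.8660, 0.5000); cell (5,6); t to first gridline: x 0.7621, y 0.8000 (then +1.1547 / +2.0000)
    (6,6) via x @ 0.7621  # hit
  → r_4 = 0.7621

ranges = [1.6166, 5.0114, 1.3200, 0.7621]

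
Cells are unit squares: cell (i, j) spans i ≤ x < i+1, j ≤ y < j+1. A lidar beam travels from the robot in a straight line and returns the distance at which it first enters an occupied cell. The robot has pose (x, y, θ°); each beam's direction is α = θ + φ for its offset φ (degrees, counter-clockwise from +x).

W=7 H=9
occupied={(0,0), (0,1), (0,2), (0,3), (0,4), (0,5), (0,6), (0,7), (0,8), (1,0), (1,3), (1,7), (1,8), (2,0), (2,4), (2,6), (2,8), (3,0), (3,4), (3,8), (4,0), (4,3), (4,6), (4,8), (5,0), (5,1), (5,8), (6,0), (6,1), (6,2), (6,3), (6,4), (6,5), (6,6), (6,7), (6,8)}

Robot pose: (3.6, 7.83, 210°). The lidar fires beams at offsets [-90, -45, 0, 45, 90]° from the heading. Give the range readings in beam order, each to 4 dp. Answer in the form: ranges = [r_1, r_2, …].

ranges = [0.1963, 0.6568, 1.6600, 2.9298, 0.9584]

beam 1: φ=-90°, α=120°
  direction (-0.5000, 0.8660); cell (3,7); t to first gridline: x 1.2000, y 0.1963 (then +2.0000 / +1.1547)
    (3,8) via y @ 0.1963  # hit
  → r_1 = 0.1963
beam 2: φ=-45°, α=165°
  direction (-0.9659, 0.2588); cell (3,7); t to first gridline: x 0.6212, y 0.6568 (then +1.0353 / +3.8637)
    (2,7) via x @ 0.6212
    (2,8) via y @ 0.6568  # hit
  → r_2 = 0.6568
beam 3: φ=0°, α=210°
  direction (-0.8660, -0.5000); cell (3,7); t to first gridline: x 0.6928, y 1.6600 (then +1.1547 / +2.0000)
    (2,7) via x @ 0.6928
    (2,6) via y @ 1.6600  # hit
  → r_3 = 1.6600
beam 4: φ=45°, α=255°
  direction (-0.2588, -0.9659); cell (3,7); t to first gridline: x 2.3182, y 0.8593 (then +3.8637 / +1.0353)
    (3,6) via y @ 0.8593
    (3,5) via y @ 1.8946
    (2,5) via x @ 2.3182
    (2,4) via y @ 2.9298  # hit
  → r_4 = 2.9298
beam 5: φ=90°, α=300°
  direction (0.5000, -0.8660); cell (3,7); t to first gridline: x 0.8000, y 0.9584 (then +2.0000 / +1.1547)
    (4,7) via x @ 0.8000
    (4,6) via y @ 0.9584  # hit
  → r_5 = 0.9584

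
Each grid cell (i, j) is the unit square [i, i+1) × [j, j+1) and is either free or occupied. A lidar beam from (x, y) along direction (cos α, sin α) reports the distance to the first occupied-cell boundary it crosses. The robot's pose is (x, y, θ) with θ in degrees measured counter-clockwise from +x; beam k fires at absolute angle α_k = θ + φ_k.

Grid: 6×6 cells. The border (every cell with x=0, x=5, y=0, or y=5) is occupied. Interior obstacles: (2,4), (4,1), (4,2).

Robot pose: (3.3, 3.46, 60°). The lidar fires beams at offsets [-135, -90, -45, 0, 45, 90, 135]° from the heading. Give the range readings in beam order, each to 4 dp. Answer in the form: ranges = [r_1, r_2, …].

beam 1: φ=-135°, α=285°
  d=(0.2588,-0.9659)  start (3,3)  tX=2.7046 tY=0.4762  stride 1/|dx|=3.8637 1/|dy|=1.0353
    cross y-line → (3,2), t=0.4762
    cross y-line → (3,1), t=1.5115
    cross y-line → (3,0), t=2.5468 (wall)
  → r_1 = 2.5468
beam 2: φ=-90°, α=330°
  d=(0.8660,-0.5000)  start (3,3)  tX=0.8083 tY=0.9200  stride 1/|dx|=1.1547 1/|dy|=2.0000
    cross x-line → (4,3), t=0.8083
    cross y-line → (4,2), t=0.9200 (wall)
  → r_2 = 0.9200
beam 3: φ=-45°, α=15°
  d=(0.9659,0.2588)  start (3,3)  tX=0.7247 tY=2.0864  stride 1/|dx|=1.0353 1/|dy|=3.8637
    cross x-line → (4,3), t=0.7247
    cross x-line → (5,3), t=1.7600 (wall)
  → r_3 = 1.7600
beam 4: φ=0°, α=60°
  d=(0.5000,0.8660)  start (3,3)  tX=1.4000 tY=0.6235  stride 1/|dx|=2.0000 1/|dy|=1.1547
    cross y-line → (3,4), t=0.6235
    cross x-line → (4,4), t=1.4000
    cross y-line → (4,5), t=1.7782 (wall)
  → r_4 = 1.7782
beam 5: φ=45°, α=105°
  d=(-0.2588,0.9659)  start (3,3)  tX=1.1591 tY=0.5590  stride 1/|dx|=3.8637 1/|dy|=1.0353
    cross y-line → (3,4), t=0.5590
    cross x-line → (2,4), t=1.1591 (wall)
  → r_5 = 1.1591
beam 6: φ=90°, α=150°
  d=(-0.8660,0.5000)  start (3,3)  tX=0.3464 tY=1.0800  stride 1/|dx|=1.1547 1/|dy|=2.0000
    cross x-line → (2,3), t=0.3464
    cross y-line → (2,4), t=1.0800 (wall)
  → r_6 = 1.0800
beam 7: φ=135°, α=195°
  d=(-0.9659,-0.2588)  start (3,3)  tX=0.3106 tY=1.7773  stride 1/|dx|=1.0353 1/|dy|=3.8637
    cross x-line → (2,3), t=0.3106
    cross x-line → (1,3), t=1.3459
    cross y-line → (1,2), t=1.7773
    cross x-line → (0,2), t=2.3811 (wall)
  → r_7 = 2.3811

ranges = [2.5468, 0.9200, 1.7600, 1.7782, 1.1591, 1.0800, 2.3811]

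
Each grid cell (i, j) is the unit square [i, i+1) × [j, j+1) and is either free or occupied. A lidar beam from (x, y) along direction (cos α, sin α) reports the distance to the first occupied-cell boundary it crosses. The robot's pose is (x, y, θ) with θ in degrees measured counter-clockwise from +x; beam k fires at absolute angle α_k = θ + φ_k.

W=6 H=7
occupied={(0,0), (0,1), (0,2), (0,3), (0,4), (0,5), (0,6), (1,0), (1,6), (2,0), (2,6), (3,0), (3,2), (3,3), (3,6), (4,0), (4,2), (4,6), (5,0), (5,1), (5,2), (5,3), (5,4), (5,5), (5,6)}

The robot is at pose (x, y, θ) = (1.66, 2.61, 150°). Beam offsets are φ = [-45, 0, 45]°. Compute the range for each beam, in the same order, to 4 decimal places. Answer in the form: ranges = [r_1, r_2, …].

beam 1: φ=-45°, α=105°
  d=(-0.2588,0.9659)  start (1,2)  tX=2.5500 tY=0.4038  stride 1/|dx|=3.8637 1/|dy|=1.0353
    cross y-line → (1,3), t=0.4038
    cross y-line → (1,4), t=1.4390
    cross y-line → (1,5), t=2.4743
    cross x-line → (0,5), t=2.5500 (wall)
  → r_1 = 2.5500
beam 2: φ=0°, α=150°
  d=(-0.8660,0.5000)  start (1,2)  tX=0.7621 tY=0.7800  stride 1/|dx|=1.1547 1/|dy|=2.0000
    cross x-line → (0,2), t=0.7621 (wall)
  → r_2 = 0.7621
beam 3: φ=45°, α=195°
  d=(-0.9659,-0.2588)  start (1,2)  tX=0.6833 tY=2.3569  stride 1/|dx|=1.0353 1/|dy|=3.8637
    cross x-line → (0,2), t=0.6833 (wall)
  → r_3 = 0.6833

ranges = [2.5500, 0.7621, 0.6833]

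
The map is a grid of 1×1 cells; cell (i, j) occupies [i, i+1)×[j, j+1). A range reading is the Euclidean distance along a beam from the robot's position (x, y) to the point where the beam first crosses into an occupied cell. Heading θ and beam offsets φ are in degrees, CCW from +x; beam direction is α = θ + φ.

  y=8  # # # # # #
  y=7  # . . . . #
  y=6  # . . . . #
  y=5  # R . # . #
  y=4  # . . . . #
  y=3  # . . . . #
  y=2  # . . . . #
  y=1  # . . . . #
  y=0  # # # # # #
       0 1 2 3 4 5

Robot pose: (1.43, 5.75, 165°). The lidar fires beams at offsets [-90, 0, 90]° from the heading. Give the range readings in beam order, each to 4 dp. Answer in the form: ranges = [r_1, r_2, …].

beam 1: φ=-90°, α=75°
  d=(0.2588,0.9659)  start (1,5)  tX=2.2023 tY=0.2588  stride 1/|dx|=3.8637 1/|dy|=1.0353
    cross y-line → (1,6), t=0.2588
    cross y-line → (1,7), t=1.2941
    cross x-line → (2,7), t=2.2023
    cross y-line → (2,8), t=2.3294 (wall)
  → r_1 = 2.3294
beam 2: φ=0°, α=165°
  d=(-0.9659,0.2588)  start (1,5)  tX=0.4452 tY=0.9659  stride 1/|dx|=1.0353 1/|dy|=3.8637
    cross x-line → (0,5), t=0.4452 (wall)
  → r_2 = 0.4452
beam 3: φ=90°, α=255°
  d=(-0.2588,-0.9659)  start (1,5)  tX=1.6614 tY=0.7765  stride 1/|dx|=3.8637 1/|dy|=1.0353
    cross y-line → (1,4), t=0.7765
    cross x-line → (0,4), t=1.6614 (wall)
  → r_3 = 1.6614

ranges = [2.3294, 0.4452, 1.6614]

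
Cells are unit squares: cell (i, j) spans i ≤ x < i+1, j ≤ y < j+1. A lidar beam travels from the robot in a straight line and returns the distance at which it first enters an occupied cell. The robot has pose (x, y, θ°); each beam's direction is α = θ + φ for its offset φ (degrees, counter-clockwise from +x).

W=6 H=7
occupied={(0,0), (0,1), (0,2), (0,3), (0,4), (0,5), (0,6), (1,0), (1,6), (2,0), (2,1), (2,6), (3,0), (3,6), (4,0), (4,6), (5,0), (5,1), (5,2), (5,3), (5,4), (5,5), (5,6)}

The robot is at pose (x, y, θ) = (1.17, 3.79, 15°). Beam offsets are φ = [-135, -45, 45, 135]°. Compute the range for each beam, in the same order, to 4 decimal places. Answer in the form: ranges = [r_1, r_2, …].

beam 1: φ=-135°, α=240°
  dir = (cos 240°, sin 240°) = (-0.5000, -0.8660); from cell (1,3)
  next x-line at t=0.3400, next y-line at t=0.9122; Δt_x=2.0000, Δt_y=1.1547
    x: enter (0,3) at t=0.3400 ← occupied
  → r_1 = 0.3400
beam 2: φ=-45°, α=330°
  dir = (cos 330°, sin 330°) = (0.8660, -0.5000); from cell (1,3)
  next x-line at t=0.9584, next y-line at t=1.5800; Δt_x=1.1547, Δt_y=2.0000
    x: enter (2,3) at t=0.9584
    y: enter (2,2) at t=1.5800
    x: enter (3,2) at t=2.1131
    x: enter (4,2) at t=3.2678
    y: enter (4,1) at t=3.5800
    x: enter (5,1) at t=4.4225 ← occupied
  → r_2 = 4.4225
beam 3: φ=45°, α=60°
  dir = (cos 60°, sin 60°) = (0.5000, 0.8660); from cell (1,3)
  next x-line at t=1.6600, next y-line at t=0.2425; Δt_x=2.0000, Δt_y=1.1547
    y: enter (1,4) at t=0.2425
    y: enter (1,5) at t=1.3972
    x: enter (2,5) at t=1.6600
    y: enter (2,6) at t=2.5519 ← occupied
  → r_3 = 2.5519
beam 4: φ=135°, α=150°
  dir = (cos 150°, sin 150°) = (-0.8660, 0.5000); from cell (1,3)
  next x-line at t=0.1963, next y-line at t=0.4200; Δt_x=1.1547, Δt_y=2.0000
    x: enter (0,3) at t=0.1963 ← occupied
  → r_4 = 0.1963

ranges = [0.3400, 4.4225, 2.5519, 0.1963]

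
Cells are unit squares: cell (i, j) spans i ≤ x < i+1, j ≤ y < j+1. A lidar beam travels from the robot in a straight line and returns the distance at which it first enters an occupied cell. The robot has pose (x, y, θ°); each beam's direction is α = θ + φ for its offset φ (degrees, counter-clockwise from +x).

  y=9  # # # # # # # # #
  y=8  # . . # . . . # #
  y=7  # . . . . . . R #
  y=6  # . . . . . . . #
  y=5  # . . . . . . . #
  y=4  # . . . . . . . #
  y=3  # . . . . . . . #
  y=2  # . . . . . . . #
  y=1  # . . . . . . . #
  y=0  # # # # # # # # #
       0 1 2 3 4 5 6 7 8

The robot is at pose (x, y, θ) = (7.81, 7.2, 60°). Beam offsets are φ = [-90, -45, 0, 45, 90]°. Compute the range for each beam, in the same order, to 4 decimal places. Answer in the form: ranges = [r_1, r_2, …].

beam 1: φ=-90°, α=330°
  cosα=0.8660 sinα=-0.5000 | (7,7) | tMaxX 0.2194 tMaxY 0.4000 | tΔX 1.1547 tΔY 2.0000
    t=0.2194 [x] (8,7) — stop
  → r_1 = 0.2194
beam 2: φ=-45°, α=15°
  cosα=0.9659 sinα=0.2588 | (7,7) | tMaxX 0.1967 tMaxY 3.0910 | tΔX 1.0353 tΔY 3.8637
    t=0.1967 [x] (8,7) — stop
  → r_2 = 0.1967
beam 3: φ=0°, α=60°
  cosα=0.5000 sinα=0.8660 | (7,7) | tMaxX 0.3800 tMaxY 0.9238 | tΔX 2.0000 tΔY 1.1547
    t=0.3800 [x] (8,7) — stop
  → r_3 = 0.3800
beam 4: φ=45°, α=105°
  cosα=-0.2588 sinα=0.9659 | (7,7) | tMaxX 3.1296 tMaxY 0.8282 | tΔX 3.8637 tΔY 1.0353
    t=0.8282 [y] (7,8) — stop
  → r_4 = 0.8282
beam 5: φ=90°, α=150°
  cosα=-0.8660 sinα=0.5000 | (7,7) | tMaxX 0.9353 tMaxY 1.6000 | tΔX 1.1547 tΔY 2.0000
    t=0.9353 [x] (6,7)
    t=1.6000 [y] (6,8)
    t=2.0900 [x] (5,8)
    t=3.2447 [x] (4,8)
    t=3.6000 [y] (4,9) — stop
  → r_5 = 3.6000

ranges = [0.2194, 0.1967, 0.3800, 0.8282, 3.6000]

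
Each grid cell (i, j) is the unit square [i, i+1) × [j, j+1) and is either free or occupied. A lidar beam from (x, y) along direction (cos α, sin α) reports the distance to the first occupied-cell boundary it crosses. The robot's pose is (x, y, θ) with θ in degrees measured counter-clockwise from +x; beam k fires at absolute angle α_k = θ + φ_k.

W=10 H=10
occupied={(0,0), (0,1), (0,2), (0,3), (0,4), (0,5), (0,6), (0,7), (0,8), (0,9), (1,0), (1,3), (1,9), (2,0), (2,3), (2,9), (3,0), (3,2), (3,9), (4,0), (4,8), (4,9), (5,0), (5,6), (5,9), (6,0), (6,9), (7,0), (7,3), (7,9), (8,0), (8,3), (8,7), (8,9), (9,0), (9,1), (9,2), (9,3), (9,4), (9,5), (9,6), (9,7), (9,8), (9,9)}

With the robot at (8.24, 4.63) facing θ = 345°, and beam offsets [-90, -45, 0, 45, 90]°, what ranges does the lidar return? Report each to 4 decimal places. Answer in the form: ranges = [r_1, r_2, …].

beam 1: φ=-90°, α=255°
  cosα=-0.2588 sinα=-0.9659 | (8,4) | tMaxX 0.9273 tMaxY 0.6522 | tΔX 3.8637 tΔY 1.0353
    t=0.6522 [y] (8,3) — stop
  → r_1 = 0.6522
beam 2: φ=-45°, α=300°
  cosα=0.5000 sinα=-0.8660 | (8,4) | tMaxX 1.5200 tMaxY 0.7275 | tΔX 2.0000 tΔY 1.1547
    t=0.7275 [y] (8,3) — stop
  → r_2 = 0.7275
beam 3: φ=0°, α=345°
  cosα=0.9659 sinα=-0.2588 | (8,4) | tMaxX 0.7868 tMaxY 2.4341 | tΔX 1.0353 tΔY 3.8637
    t=0.7868 [x] (9,4) — stop
  → r_3 = 0.7868
beam 4: φ=45°, α=30°
  cosα=0.8660 sinα=0.5000 | (8,4) | tMaxX 0.8776 tMaxY 0.7400 | tΔX 1.1547 tΔY 2.0000
    t=0.7400 [y] (8,5)
    t=0.8776 [x] (9,5) — stop
  → r_4 = 0.8776
beam 5: φ=90°, α=75°
  cosα=0.2588 sinα=0.9659 | (8,4) | tMaxX 2.9364 tMaxY 0.3831 | tΔX 3.8637 tΔY 1.0353
    t=0.3831 [y] (8,5)
    t=1.4183 [y] (8,6)
    t=2.4536 [y] (8,7) — stop
  → r_5 = 2.4536

ranges = [0.6522, 0.7275, 0.7868, 0.8776, 2.4536]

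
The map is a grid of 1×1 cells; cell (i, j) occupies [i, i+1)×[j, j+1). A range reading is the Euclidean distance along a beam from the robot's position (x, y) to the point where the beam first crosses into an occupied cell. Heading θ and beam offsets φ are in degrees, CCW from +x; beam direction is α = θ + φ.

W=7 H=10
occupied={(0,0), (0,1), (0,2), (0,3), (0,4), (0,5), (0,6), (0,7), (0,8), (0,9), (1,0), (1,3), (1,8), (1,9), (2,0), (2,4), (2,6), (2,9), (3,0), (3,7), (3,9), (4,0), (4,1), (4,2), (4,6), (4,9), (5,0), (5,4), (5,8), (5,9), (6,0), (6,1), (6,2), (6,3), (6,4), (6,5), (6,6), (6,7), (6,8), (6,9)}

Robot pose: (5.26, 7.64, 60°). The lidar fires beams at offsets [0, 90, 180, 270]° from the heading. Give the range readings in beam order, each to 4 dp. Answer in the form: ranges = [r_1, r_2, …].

beam 1: φ=0°, α=60°
  direction (0.5000, 0.8660); cell (5,7); t to first gridline: x 1.4800, y 0.4157 (then +2.0000 / +1.1547)
    (5,8) via y @ 0.4157  # hit
  → r_1 = 0.4157
beam 2: φ=90°, α=150°
  direction (-0.8660, 0.5000); cell (5,7); t to first gridline: x 0.3002, y 0.7200 (then +1.1547 / +2.0000)
    (4,7) via x @ 0.3002
    (4,8) via y @ 0.7200
    (3,8) via x @ 1.4549
    (2,8) via x @ 2.6096
    (2,9) via y @ 2.7200  # hit
  → r_2 = 2.7200
beam 3: φ=180°, α=240°
  direction (-0.5000, -0.8660); cell (5,7); t to first gridline: x 0.5200, y 0.7390 (then +2.0000 / +1.1547)
    (4,7) via x @ 0.5200
    (4,6) via y @ 0.7390  # hit
  → r_3 = 0.7390
beam 4: φ=270°, α=330°
  direction (0.8660, -0.5000); cell (5,7); t to first gridline: x 0.8545, y 1.2800 (then +1.1547 / +2.0000)
    (6,7) via x @ 0.8545  # hit
  → r_4 = 0.8545

ranges = [0.4157, 2.7200, 0.7390, 0.8545]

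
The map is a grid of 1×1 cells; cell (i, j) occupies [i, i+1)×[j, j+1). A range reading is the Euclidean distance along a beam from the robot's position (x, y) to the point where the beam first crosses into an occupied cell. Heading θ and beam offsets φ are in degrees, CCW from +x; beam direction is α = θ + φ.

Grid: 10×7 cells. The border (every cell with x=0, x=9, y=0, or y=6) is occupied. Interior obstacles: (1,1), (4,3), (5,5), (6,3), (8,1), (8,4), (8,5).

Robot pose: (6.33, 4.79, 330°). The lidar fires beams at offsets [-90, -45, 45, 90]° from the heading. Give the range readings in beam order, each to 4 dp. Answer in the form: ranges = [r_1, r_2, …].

beam 1: φ=-90°, α=240°
  cosα=-0.5000 sinα=-0.8660 | (6,4) | tMaxX 0.6600 tMaxY 0.9122 | tΔX 2.0000 tΔY 1.1547
    t=0.6600 [x] (5,4)
    t=0.9122 [y] (5,3)
    t=2.0669 [y] (5,2)
    t=2.6600 [x] (4,2)
    t=3.2216 [y] (4,1)
    t=4.3763 [y] (4,0) — stop
  → r_1 = 4.3763
beam 2: φ=-45°, α=285°
  cosα=0.2588 sinα=-0.9659 | (6,4) | tMaxX 2.5887 tMaxY 0.8179 | tΔX 3.8637 tΔY 1.0353
    t=0.8179 [y] (6,3) — stop
  → r_2 = 0.8179
beam 3: φ=45°, α=15°
  cosα=0.9659 sinα=0.2588 | (6,4) | tMaxX 0.6936 tMaxY 0.8114 | tΔX 1.0353 tΔY 3.8637
    t=0.6936 [x] (7,4)
    t=0.8114 [y] (7,5)
    t=1.7289 [x] (8,5) — stop
  → r_3 = 1.7289
beam 4: φ=90°, α=60°
  cosα=0.5000 sinα=0.8660 | (6,4) | tMaxX 1.3400 tMaxY 0.2425 | tΔX 2.0000 tΔY 1.1547
    t=0.2425 [y] (6,5)
    t=1.3400 [x] (7,5)
    t=1.3972 [y] (7,6) — stop
  → r_4 = 1.3972

ranges = [4.3763, 0.8179, 1.7289, 1.3972]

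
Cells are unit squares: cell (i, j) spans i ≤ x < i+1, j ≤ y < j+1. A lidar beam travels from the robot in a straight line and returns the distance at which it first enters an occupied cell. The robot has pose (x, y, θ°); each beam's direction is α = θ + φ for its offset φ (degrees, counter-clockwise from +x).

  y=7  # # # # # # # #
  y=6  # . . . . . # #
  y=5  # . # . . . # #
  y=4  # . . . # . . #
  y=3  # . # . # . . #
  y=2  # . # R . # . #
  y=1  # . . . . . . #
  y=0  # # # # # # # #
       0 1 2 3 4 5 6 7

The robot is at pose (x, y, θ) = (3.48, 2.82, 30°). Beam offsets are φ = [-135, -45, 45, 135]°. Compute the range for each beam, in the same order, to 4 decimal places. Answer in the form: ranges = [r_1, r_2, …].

ranges = [1.8842, 1.5736, 2.0091, 0.4969]

beam 1: φ=-135°, α=255°
  dir = (cos 255°, sin 255°) = (-0.2588, -0.9659); from cell (3,2)
  next x-line at t=1.8546, next y-line at t=0.8489; Δt_x=3.8637, Δt_y=1.0353
    y: enter (3,1) at t=0.8489
    x: enter (2,1) at t=1.8546
    y: enter (2,0) at t=1.8842 ← occupied
  → r_1 = 1.8842
beam 2: φ=-45°, α=345°
  dir = (cos 345°, sin 345°) = (0.9659, -0.2588); from cell (3,2)
  next x-line at t=0.5383, next y-line at t=3.1682; Δt_x=1.0353, Δt_y=3.8637
    x: enter (4,2) at t=0.5383
    x: enter (5,2) at t=1.5736 ← occupied
  → r_2 = 1.5736
beam 3: φ=45°, α=75°
  dir = (cos 75°, sin 75°) = (0.2588, 0.9659); from cell (3,2)
  next x-line at t=2.0091, next y-line at t=0.1863; Δt_x=3.8637, Δt_y=1.0353
    y: enter (3,3) at t=0.1863
    y: enter (3,4) at t=1.2216
    x: enter (4,4) at t=2.0091 ← occupied
  → r_3 = 2.0091
beam 4: φ=135°, α=165°
  dir = (cos 165°, sin 165°) = (-0.9659, 0.2588); from cell (3,2)
  next x-line at t=0.4969, next y-line at t=0.6955; Δt_x=1.0353, Δt_y=3.8637
    x: enter (2,2) at t=0.4969 ← occupied
  → r_4 = 0.4969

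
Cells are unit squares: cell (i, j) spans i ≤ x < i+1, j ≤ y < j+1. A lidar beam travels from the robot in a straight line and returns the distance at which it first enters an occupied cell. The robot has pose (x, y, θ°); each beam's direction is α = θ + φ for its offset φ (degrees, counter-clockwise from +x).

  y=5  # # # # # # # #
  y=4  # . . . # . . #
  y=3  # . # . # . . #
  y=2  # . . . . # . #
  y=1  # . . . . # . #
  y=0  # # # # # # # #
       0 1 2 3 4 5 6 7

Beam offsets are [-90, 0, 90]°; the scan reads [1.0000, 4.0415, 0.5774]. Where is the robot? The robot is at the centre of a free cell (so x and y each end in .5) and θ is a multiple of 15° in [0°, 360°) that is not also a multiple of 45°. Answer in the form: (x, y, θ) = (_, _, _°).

(x, y, θ) = (4.5, 1.5, 150°)

Candidates: 19 free-cell centres × 16 headings = 304 poses. Raycast each; keep the one whose scan matches to 4 dp.
  (3.5, 3.5, 285°): beam 1 = 0.5176 ≠ 1.0000 ✗
  (3.5, 1.5, 300°): beam 2 = 0.5774 ≠ 4.0415 ✗
  (1.5, 3.5, 285°): beam 1 = 0.5176 ≠ 1.0000 ✗
  …
  (4.5, 1.5, 150°): r_1=1.0000, r_2=4.0415, r_3=0.5774 — all match ✓
Unique over the lattice → pose = (4.5, 1.5, 150°).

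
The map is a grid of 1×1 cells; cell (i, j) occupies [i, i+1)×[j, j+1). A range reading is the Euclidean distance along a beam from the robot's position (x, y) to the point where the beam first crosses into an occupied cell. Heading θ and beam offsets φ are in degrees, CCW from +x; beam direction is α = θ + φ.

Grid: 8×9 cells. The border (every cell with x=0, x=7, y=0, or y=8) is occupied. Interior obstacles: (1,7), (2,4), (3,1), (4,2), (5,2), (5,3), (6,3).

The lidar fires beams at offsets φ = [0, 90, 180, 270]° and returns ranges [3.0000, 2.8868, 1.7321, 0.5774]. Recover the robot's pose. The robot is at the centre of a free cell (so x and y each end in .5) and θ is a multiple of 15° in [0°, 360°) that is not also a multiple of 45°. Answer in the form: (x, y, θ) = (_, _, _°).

Candidates: 35 free-cell centres × 16 headings = 560 poses. Raycast each; keep the one whose scan matches to 4 dp.
  (4.5, 6.5, 240°): beam 1 = 6.3509 ≠ 3.0000 ✗
  (4.5, 6.5, 210°): beam 1 = 4.0415 ≠ 3.0000 ✗
  (6.5, 6.5, 300°): beam 1 = 1.0000 ≠ 3.0000 ✗
  (6.5, 1.5, 30°): beam 1 = 0.5774 ≠ 3.0000 ✗
  …
  (2.5, 5.5, 330°): r_1=3.0000, r_2=2.8868, r_3=1.7321, r_4=0.5774 — all match ✓
Unique over the lattice → pose = (2.5, 5.5, 330°).

(x, y, θ) = (2.5, 5.5, 330°)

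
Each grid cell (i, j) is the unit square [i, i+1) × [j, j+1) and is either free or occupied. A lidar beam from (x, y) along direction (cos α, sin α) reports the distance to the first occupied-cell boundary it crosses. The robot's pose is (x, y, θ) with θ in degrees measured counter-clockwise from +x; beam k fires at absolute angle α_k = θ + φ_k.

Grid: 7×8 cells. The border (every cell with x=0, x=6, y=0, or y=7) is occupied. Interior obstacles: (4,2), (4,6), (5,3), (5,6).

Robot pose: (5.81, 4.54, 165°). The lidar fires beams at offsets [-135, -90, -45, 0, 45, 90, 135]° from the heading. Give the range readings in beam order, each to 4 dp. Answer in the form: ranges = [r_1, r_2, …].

beam 1: φ=-135°, α=30°
  cosα=0.8660 sinα=0.5000 | (5,4) | tMaxX 0.2194 tMaxY 0.9200 | tΔX 1.1547 tΔY 2.0000
    t=0.2194 [x] (6,4) — stop
  → r_1 = 0.2194
beam 2: φ=-90°, α=75°
  cosα=0.2588 sinα=0.9659 | (5,4) | tMaxX 0.7341 tMaxY 0.4762 | tΔX 3.8637 tΔY 1.0353
    t=0.4762 [y] (5,5)
    t=0.7341 [x] (6,5) — stop
  → r_2 = 0.7341
beam 3: φ=-45°, α=120°
  cosα=-0.5000 sinα=0.8660 | (5,4) | tMaxX 1.6200 tMaxY 0.5312 | tΔX 2.0000 tΔY 1.1547
    t=0.5312 [y] (5,5)
    t=1.6200 [x] (4,5)
    t=1.6859 [y] (4,6) — stop
  → r_3 = 1.6859
beam 4: φ=0°, α=165°
  cosα=-0.9659 sinα=0.2588 | (5,4) | tMaxX 0.8386 tMaxY 1.7773 | tΔX 1.0353 tΔY 3.8637
    t=0.8386 [x] (4,4)
    t=1.7773 [y] (4,5)
    t=1.8738 [x] (3,5)
    t=2.9091 [x] (2,5)
    t=3.9444 [x] (1,5)
    t=4.9797 [x] (0,5) — stop
  → r_4 = 4.9797
beam 5: φ=45°, α=210°
  cosα=-0.8660 sinα=-0.5000 | (5,4) | tMaxX 0.9353 tMaxY 1.0800 | tΔX 1.1547 tΔY 2.0000
    t=0.9353 [x] (4,4)
    t=1.0800 [y] (4,3)
    t=2.0900 [x] (3,3)
    t=3.0800 [y] (3,2)
    t=3.2447 [x] (2,2)
    t=4.3994 [x] (1,2)
    t=5.0800 [y] (1,1)
    t=5.5541 [x] (0,1) — stop
  → r_5 = 5.5541
beam 6: φ=90°, α=255°
  cosα=-0.2588 sinα=-0.9659 | (5,4) | tMaxX 3.1296 tMaxY 0.5590 | tΔX 3.8637 tΔY 1.0353
    t=0.5590 [y] (5,3) — stop
  → r_6 = 0.5590
beam 7: φ=135°, α=300°
  cosα=0.5000 sinα=-0.8660 | (5,4) | tMaxX 0.3800 tMaxY 0.6235 | tΔX 2.0000 tΔY 1.1547
    t=0.3800 [x] (6,4) — stop
  → r_7 = 0.3800

ranges = [0.2194, 0.7341, 1.6859, 4.9797, 5.5541, 0.5590, 0.3800]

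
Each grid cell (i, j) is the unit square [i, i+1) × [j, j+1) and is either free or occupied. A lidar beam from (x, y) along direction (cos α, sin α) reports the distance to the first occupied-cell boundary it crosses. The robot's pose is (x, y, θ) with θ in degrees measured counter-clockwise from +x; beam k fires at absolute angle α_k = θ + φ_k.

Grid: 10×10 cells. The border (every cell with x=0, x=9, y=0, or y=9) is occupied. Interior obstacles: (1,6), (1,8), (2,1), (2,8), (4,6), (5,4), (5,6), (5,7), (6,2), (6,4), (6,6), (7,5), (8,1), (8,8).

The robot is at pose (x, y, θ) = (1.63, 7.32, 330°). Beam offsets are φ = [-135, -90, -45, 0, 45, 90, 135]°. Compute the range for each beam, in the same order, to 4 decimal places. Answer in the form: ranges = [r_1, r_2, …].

beam 1: φ=-135°, α=195°
  direction (-0.9659, -0.2588); cell (1,7); t to first gridline: x 0.6522, y 1.2364 (then +1.0353 / +3.8637)
    (0,7) via x @ 0.6522  # hit
  → r_1 = 0.6522
beam 2: φ=-90°, α=240°
  direction (-0.5000, -0.8660); cell (1,7); t to first gridline: x 1.2600, y 0.3695 (then +2.0000 / +1.1547)
    (1,6) via y @ 0.3695  # hit
  → r_2 = 0.3695
beam 3: φ=-45°, α=285°
  direction (0.2588, -0.9659); cell (1,7); t to first gridline: x 1.4296, y 0.3313 (then +3.8637 / +1.0353)
    (1,6) via y @ 0.3313  # hit
  → r_3 = 0.3313
beam 4: φ=0°, α=330°
  direction (0.8660, -0.5000); cell (1,7); t to first gridline: x 0.4272, y 0.6400 (then +1.1547 / +2.0000)
    (2,7) via x @ 0.4272
    (2,6) via y @ 0.6400
    (3,6) via x @ 1.5819
    (3,5) via y @ 2.6400
    (4,5) via x @ 2.7366
    (5,5) via x @ 3.8913
    (5,4) via y @ 4.6400  # hit
  → r_4 = 4.6400
beam 5: φ=45°, α=15°
  direction (0.9659, 0.2588); cell (1,7); t to first gridline: x 0.3831, y 2.6273 (then +1.0353 / +3.8637)
    (2,7) via x @ 0.3831
    (3,7) via x @ 1.4183
    (4,7) via x @ 2.4536
    (4,8) via y @ 2.6273
    (5,8) via x @ 3.4889
    (6,8) via x @ 4.5242
    (7,8) via x @ 5.5594
    (7,9) via y @ 6.4910  # hit
  → r_5 = 6.4910
beam 6: φ=90°, α=60°
  direction (0.5000, 0.8660); cell (1,7); t to first gridline: x 0.7400, y 0.7852 (then +2.0000 / +1.1547)
    (2,7) via x @ 0.7400
    (2,8) via y @ 0.7852  # hit
  → r_6 = 0.7852
beam 7: φ=135°, α=105°
  direction (-0.2588, 0.9659); cell (1,7); t to first gridline: x 2.4341, y 0.7040 (then +3.8637 / +1.0353)
    (1,8) via y @ 0.7040  # hit
  → r_7 = 0.7040

ranges = [0.6522, 0.3695, 0.3313, 4.6400, 6.4910, 0.7852, 0.7040]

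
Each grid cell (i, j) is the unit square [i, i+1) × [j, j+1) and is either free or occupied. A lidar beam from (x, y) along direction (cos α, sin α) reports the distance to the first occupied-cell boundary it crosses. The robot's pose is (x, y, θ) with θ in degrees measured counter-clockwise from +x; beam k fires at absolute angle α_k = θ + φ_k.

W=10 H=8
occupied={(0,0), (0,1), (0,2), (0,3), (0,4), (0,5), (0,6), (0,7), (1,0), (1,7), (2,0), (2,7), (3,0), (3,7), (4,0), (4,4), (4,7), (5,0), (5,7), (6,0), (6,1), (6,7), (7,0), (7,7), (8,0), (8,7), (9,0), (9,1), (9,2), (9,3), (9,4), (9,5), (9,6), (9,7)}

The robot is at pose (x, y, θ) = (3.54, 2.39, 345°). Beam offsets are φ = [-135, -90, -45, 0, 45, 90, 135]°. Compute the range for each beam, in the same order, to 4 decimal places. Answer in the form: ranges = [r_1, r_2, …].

ranges = [2.7800, 1.4390, 1.6050, 2.5468, 6.3047, 1.7773, 5.0800]

beam 1: φ=-135°, α=210°
  dir = (cos 210°, sin 210°) = (-0.8660, -0.5000); from cell (3,2)
  next x-line at t=0.6235, next y-line at t=0.7800; Δt_x=1.1547, Δt_y=2.0000
    x: enter (2,2) at t=0.6235
    y: enter (2,1) at t=0.7800
    x: enter (1,1) at t=1.7782
    y: enter (1,0) at t=2.7800 ← occupied
  → r_1 = 2.7800
beam 2: φ=-90°, α=255°
  dir = (cos 255°, sin 255°) = (-0.2588, -0.9659); from cell (3,2)
  next x-line at t=2.0864, next y-line at t=0.4038; Δt_x=3.8637, Δt_y=1.0353
    y: enter (3,1) at t=0.4038
    y: enter (3,0) at t=1.4390 ← occupied
  → r_2 = 1.4390
beam 3: φ=-45°, α=300°
  dir = (cos 300°, sin 300°) = (0.5000, -0.8660); from cell (3,2)
  next x-line at t=0.9200, next y-line at t=0.4503; Δt_x=2.0000, Δt_y=1.1547
    y: enter (3,1) at t=0.4503
    x: enter (4,1) at t=0.9200
    y: enter (4,0) at t=1.6050 ← occupied
  → r_3 = 1.6050
beam 4: φ=0°, α=345°
  dir = (cos 345°, sin 345°) = (0.9659, -0.2588); from cell (3,2)
  next x-line at t=0.4762, next y-line at t=1.5068; Δt_x=1.0353, Δt_y=3.8637
    x: enter (4,2) at t=0.4762
    y: enter (4,1) at t=1.5068
    x: enter (5,1) at t=1.5115
    x: enter (6,1) at t=2.5468 ← occupied
  → r_4 = 2.5468
beam 5: φ=45°, α=30°
  dir = (cos 30°, sin 30°) = (0.8660, 0.5000); from cell (3,2)
  next x-line at t=0.5312, next y-line at t=1.2200; Δt_x=1.1547, Δt_y=2.0000
    x: enter (4,2) at t=0.5312
    y: enter (4,3) at t=1.2200
    x: enter (5,3) at t=1.6859
    x: enter (6,3) at t=2.8406
    y: enter (6,4) at t=3.2200
    x: enter (7,4) at t=3.9953
    x: enter (8,4) at t=5.1500
    y: enter (8,5) at t=5.2200
    x: enter (9,5) at t=6.3047 ← occupied
  → r_5 = 6.3047
beam 6: φ=90°, α=75°
  dir = (cos 75°, sin 75°) = (0.2588, 0.9659); from cell (3,2)
  next x-line at t=1.7773, next y-line at t=0.6315; Δt_x=3.8637, Δt_y=1.0353
    y: enter (3,3) at t=0.6315
    y: enter (3,4) at t=1.6668
    x: enter (4,4) at t=1.7773 ← occupied
  → r_6 = 1.7773
beam 7: φ=135°, α=120°
  dir = (cos 120°, sin 120°) = (-0.5000, 0.8660); from cell (3,2)
  next x-line at t=1.0800, next y-line at t=0.7044; Δt_x=2.0000, Δt_y=1.1547
    y: enter (3,3) at t=0.7044
    x: enter (2,3) at t=1.0800
    y: enter (2,4) at t=1.8591
    y: enter (2,5) at t=3.0138
    x: enter (1,5) at t=3.0800
    y: enter (1,6) at t=4.1685
    x: enter (0,6) at t=5.0800 ← occupied
  → r_7 = 5.0800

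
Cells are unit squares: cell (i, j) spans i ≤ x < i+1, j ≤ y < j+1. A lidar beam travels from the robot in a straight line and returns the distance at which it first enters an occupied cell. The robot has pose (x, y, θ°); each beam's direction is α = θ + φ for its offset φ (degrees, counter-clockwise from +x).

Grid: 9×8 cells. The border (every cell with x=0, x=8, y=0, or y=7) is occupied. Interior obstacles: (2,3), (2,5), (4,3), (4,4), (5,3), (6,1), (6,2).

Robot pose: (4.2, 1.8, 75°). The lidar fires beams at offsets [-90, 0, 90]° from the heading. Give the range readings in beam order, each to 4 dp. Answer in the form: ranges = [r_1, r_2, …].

beam 1: φ=-90°, α=345°
  d=(0.9659,-0.2588)  start (4,1)  tX=0.8282 tY=3.0910  stride 1/|dx|=1.0353 1/|dy|=3.8637
    cross x-line → (5,1), t=0.8282
    cross x-line → (6,1), t=1.8635 (wall)
  → r_1 = 1.8635
beam 2: φ=0°, α=75°
  d=(0.2588,0.9659)  start (4,1)  tX=3.0910 tY=0.2071  stride 1/|dx|=3.8637 1/|dy|=1.0353
    cross y-line → (4,2), t=0.2071
    cross y-line → (4,3), t=1.2423 (wall)
  → r_2 = 1.2423
beam 3: φ=90°, α=165°
  d=(-0.9659,0.2588)  start (4,1)  tX=0.2071 tY=0.7727  stride 1/|dx|=1.0353 1/|dy|=3.8637
    cross x-line → (3,1), t=0.2071
    cross y-line → (3,2), t=0.7727
    cross x-line → (2,2), t=1.2423
    cross x-line → (1,2), t=2.2776
    cross x-line → (0,2), t=3.3129 (wall)
  → r_3 = 3.3129

ranges = [1.8635, 1.2423, 3.3129]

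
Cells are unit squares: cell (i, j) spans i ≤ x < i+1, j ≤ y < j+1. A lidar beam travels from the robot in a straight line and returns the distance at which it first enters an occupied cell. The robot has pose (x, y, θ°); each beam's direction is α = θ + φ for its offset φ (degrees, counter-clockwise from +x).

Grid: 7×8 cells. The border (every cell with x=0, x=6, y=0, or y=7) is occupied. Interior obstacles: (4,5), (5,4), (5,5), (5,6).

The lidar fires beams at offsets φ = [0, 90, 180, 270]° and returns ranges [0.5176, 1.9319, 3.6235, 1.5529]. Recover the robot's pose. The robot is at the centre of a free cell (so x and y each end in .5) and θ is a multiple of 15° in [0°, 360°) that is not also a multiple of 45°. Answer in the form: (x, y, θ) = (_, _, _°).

The pose lattice has 26·16 = 416 candidates. Test each by forward raycasting.
  (3.5, 5.5, 165°): beam 1 = 2.5882 ≠ 0.5176 ✗
  (4.5, 6.5, 120°): beam 1 = 0.5774 ≠ 0.5176 ✗
  (2.5, 1.5, 120°): beam 1 = 3.0000 ≠ 0.5176 ✗
  …
  (1.5, 5.5, 165°): r_1=0.5176, r_2=1.9319, r_3=3.6235, r_4=1.5529 — all match ✓
Only this pose fits every beam.

(x, y, θ) = (1.5, 5.5, 165°)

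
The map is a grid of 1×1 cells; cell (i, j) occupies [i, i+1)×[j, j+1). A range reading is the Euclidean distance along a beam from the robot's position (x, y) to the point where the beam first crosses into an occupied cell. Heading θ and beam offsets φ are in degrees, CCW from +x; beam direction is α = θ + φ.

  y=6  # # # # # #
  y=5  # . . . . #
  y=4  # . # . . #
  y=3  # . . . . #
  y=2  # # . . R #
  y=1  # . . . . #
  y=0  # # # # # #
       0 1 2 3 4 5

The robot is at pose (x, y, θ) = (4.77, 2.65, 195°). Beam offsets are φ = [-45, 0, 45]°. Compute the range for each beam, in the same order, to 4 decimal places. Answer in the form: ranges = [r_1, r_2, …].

beam 1: φ=-45°, α=150°
  dir = (cos 150°, sin 150°) = (-0.8660, 0.5000); from cell (4,2)
  next x-line at t=0.8891, next y-line at t=0.7000; Δt_x=1.1547, Δt_y=2.0000
    y: enter (4,3) at t=0.7000
    x: enter (3,3) at t=0.8891
    x: enter (2,3) at t=2.0438
    y: enter (2,4) at t=2.7000 ← occupied
  → r_1 = 2.7000
beam 2: φ=0°, α=195°
  dir = (cos 195°, sin 195°) = (-0.9659, -0.2588); from cell (4,2)
  next x-line at t=0.7972, next y-line at t=2.5114; Δt_x=1.0353, Δt_y=3.8637
    x: enter (3,2) at t=0.7972
    x: enter (2,2) at t=1.8324
    y: enter (2,1) at t=2.5114
    x: enter (1,1) at t=2.8677
    x: enter (0,1) at t=3.9030 ← occupied
  → r_2 = 3.9030
beam 3: φ=45°, α=240°
  dir = (cos 240°, sin 240°) = (-0.5000, -0.8660); from cell (4,2)
  next x-line at t=1.5400, next y-line at t=0.7506; Δt_x=2.0000, Δt_y=1.1547
    y: enter (4,1) at t=0.7506
    x: enter (3,1) at t=1.5400
    y: enter (3,0) at t=1.9053 ← occupied
  → r_3 = 1.9053

ranges = [2.7000, 3.9030, 1.9053]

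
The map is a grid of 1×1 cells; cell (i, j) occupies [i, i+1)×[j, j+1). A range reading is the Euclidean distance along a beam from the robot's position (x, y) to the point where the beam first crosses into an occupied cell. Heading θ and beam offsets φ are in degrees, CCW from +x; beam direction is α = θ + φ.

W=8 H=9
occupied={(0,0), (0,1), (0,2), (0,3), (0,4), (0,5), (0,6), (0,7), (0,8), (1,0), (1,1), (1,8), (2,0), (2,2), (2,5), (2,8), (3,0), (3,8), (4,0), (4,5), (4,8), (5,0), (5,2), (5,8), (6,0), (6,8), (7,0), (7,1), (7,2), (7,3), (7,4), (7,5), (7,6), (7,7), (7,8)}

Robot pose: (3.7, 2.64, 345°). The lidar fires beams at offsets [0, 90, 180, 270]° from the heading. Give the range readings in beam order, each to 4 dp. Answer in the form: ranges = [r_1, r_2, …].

beam 1: φ=0°, α=345°
  direction (0.9659, -0.2588); cell (3,2); t to first gridline: x 0.3106, y 2.4728 (then +1.0353 / +3.8637)
    (4,2) via x @ 0.3106
    (5,2) via x @ 1.3459  # hit
  → r_1 = 1.3459
beam 2: φ=90°, α=75°
  direction (0.2588, 0.9659); cell (3,2); t to first gridline: x 1.1591, y 0.3727 (then +3.8637 / +1.0353)
    (3,3) via y @ 0.3727
    (4,3) via x @ 1.1591
    (4,4) via y @ 1.4080
    (4,5) via y @ 2.4433  # hit
  → r_2 = 2.4433
beam 3: φ=180°, α=165°
  direction (-0.9659, 0.2588); cell (3,2); t to first gridline: x 0.7247, y 1.3909 (then +1.0353 / +3.8637)
    (2,2) via x @ 0.7247  # hit
  → r_3 = 0.7247
beam 4: φ=270°, α=255°
  direction (-0.2588, -0.9659); cell (3,2); t to first gridline: x 2.7046, y 0.6626 (then +3.8637 / +1.0353)
    (3,1) via y @ 0.6626
    (3,0) via y @ 1.6979  # hit
  → r_4 = 1.6979

ranges = [1.3459, 2.4433, 0.7247, 1.6979]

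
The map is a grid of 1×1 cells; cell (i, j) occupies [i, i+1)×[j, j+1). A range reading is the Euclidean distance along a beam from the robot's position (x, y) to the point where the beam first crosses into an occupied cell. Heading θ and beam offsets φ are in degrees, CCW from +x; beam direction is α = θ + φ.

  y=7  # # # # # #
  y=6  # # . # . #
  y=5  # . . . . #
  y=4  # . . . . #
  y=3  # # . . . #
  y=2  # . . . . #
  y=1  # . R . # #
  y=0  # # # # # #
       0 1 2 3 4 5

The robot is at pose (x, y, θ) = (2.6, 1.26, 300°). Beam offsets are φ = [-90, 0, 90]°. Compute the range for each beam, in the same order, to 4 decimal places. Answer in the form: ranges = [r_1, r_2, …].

beam 1: φ=-90°, α=210°
  dir = (cos 210°, sin 210°) = (-0.8660, -0.5000); from cell (2,1)
  next x-line at t=0.6928, next y-line at t=0.5200; Δt_x=1.1547, Δt_y=2.0000
    y: enter (2,0) at t=0.5200 ← occupied
  → r_1 = 0.5200
beam 2: φ=0°, α=300°
  dir = (cos 300°, sin 300°) = (0.5000, -0.8660); from cell (2,1)
  next x-line at t=0.8000, next y-line at t=0.3002; Δt_x=2.0000, Δt_y=1.1547
    y: enter (2,0) at t=0.3002 ← occupied
  → r_2 = 0.3002
beam 3: φ=90°, α=30°
  dir = (cos 30°, sin 30°) = (0.8660, 0.5000); from cell (2,1)
  next x-line at t=0.4619, next y-line at t=1.4800; Δt_x=1.1547, Δt_y=2.0000
    x: enter (3,1) at t=0.4619
    y: enter (3,2) at t=1.4800
    x: enter (4,2) at t=1.6166
    x: enter (5,2) at t=2.7713 ← occupied
  → r_3 = 2.7713

ranges = [0.5200, 0.3002, 2.7713]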